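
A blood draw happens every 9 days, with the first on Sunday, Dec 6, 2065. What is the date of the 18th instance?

The 18th occurrence is 17 intervals after the first: 17 × 9 = 153 days after Dec 6, 2065.
Dec has 31 days — 25 days to the end of Dec leaves 128.
Jan has 31 days (97 left).
Feb has 28 days (69 left).
Mar has 31 days (38 left).
Apr has 30 days (8 left).
8 days into May → May 8, 2066.

May 8, 2066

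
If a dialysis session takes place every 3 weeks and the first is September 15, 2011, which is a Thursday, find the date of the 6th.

The 6th occurrence is 5 intervals after the first: 5 × 21 = 105 days after September 15, 2011.
September has 30 days — 15 days to the end of September leaves 90.
October has 31 days (59 left).
November has 30 days (29 left).
29 days into December → December 29, 2011.

December 29, 2011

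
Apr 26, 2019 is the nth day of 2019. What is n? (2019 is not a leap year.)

Days in months before Apr: 31 + 28 + 31 = 90.
Plus 26 days into Apr → day 116.

116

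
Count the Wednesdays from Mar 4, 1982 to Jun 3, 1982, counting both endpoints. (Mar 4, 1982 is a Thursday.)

13

Mar 4, 1982 is a Thursday; the first Wednesday on or after it is Mar 10, 1982 (6 days later).
From Mar 10, 1982 to Jun 3, 1982: 21 + 30 + 31 + 3 = 85 days (rest of Mar, Apr, May, Jun).
85 ÷ 7 = 12 full weeks with remainder 1, so 12 more Wednesdays after the first → 13.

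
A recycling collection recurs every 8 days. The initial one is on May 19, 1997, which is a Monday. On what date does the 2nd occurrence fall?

The 2nd occurrence is 1 interval after the first: 1 × 8 = 8 days after May 19, 1997.
8 days later is May 27, 1997.

May 27, 1997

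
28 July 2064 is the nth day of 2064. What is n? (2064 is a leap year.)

Days in months before July: 31 + 29 + 31 + 30 + 31 + 30 = 182.
Plus 28 days into July → day 210.

210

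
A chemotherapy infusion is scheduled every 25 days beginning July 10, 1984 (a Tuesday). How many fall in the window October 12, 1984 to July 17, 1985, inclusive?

Occurrences land 25·i days after July 10, 1984 for i = 0, 1, 2, …
October 12, 1984 is 94 days after the start; 94 ÷ 25 = 3 remainder 19; since the remainder is 19, round up to i = 4. First occurrence in the window: #5 on October 18, 1984 (4×25 = 100 days in).
July 17, 1985 is 372 days after the start; 372 ÷ 25 = 14 remainder 22. Last occurrence in the window: #15 on June 25, 1985.
Occurrences #5 through #15: 11 in total.

11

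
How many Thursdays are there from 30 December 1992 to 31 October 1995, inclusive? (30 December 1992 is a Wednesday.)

30 December 1992 is a Wednesday; the first Thursday on or after it is 31 December 1992 (1 day later).
From 31 December 1992 to 31 October 1995: 0 + 365 + 365 + 304 = 1034 days (rest of 1992, 1993, 1994, to 31 October 1995 in 1995).
1034 ÷ 7 = 147 full weeks with remainder 5, so 147 more Thursdays after the first → 148.

148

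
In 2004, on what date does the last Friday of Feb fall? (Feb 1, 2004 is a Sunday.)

Feb 2004 begins on a Sunday, so the first Friday is Feb 6 (5 days later).
Feb 2004 has 29 days. Adding weeks: 6, 13, 20, 27 — the last one ≤ 29 is the 27th.

Feb 27, 2004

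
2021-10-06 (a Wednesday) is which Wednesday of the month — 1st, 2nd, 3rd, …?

Day 6 falls in week ⌈6/7⌉ of the month.
Days 1–7 hold the 1st Wednesday, 8–14 the 2nd, 15–21 the 3rd, 22–28 the 4th, 29–31 the 5th.
6 is in the range for the 1st.

1st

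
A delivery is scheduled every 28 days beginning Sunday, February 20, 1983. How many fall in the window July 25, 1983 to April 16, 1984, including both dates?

10

Occurrences land 28·i days after February 20, 1983 for i = 0, 1, 2, …
July 25, 1983 is 155 days after the start; 155 ÷ 28 = 5 remainder 15; since the remainder is 15, round up to i = 6. First occurrence in the window: #7 on August 7, 1983 (6×28 = 168 days in).
April 16, 1984 is 421 days after the start; 421 ÷ 28 = 15 remainder 1. Last occurrence in the window: #16 on April 15, 1984.
Occurrences #7 through #16: 10 in total.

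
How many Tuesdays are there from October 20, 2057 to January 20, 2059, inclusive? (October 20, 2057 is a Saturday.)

October 20, 2057 is a Saturday; the first Tuesday on or after it is October 23, 2057 (3 days later).
From October 23, 2057 to January 20, 2059: 69 + 365 + 20 = 454 days (rest of 2057, 2058, to January 20, 2059 in 2059).
454 ÷ 7 = 64 full weeks with remainder 6, so 64 more Tuesdays after the first → 65.

65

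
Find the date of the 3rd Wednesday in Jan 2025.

The first Wednesday of Jan 2025 is Jan 1.
The 3rd Wednesday is 2 weeks later: 1 + 14 = 15.

Jan 15, 2025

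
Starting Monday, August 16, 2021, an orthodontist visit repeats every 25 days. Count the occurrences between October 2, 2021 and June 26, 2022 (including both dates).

11

Occurrences land 25·i days after August 16, 2021 for i = 0, 1, 2, …
October 2, 2021 is 47 days after the start; 47 ÷ 25 = 1 remainder 22; since the remainder is 22, round up to i = 2. First occurrence in the window: #3 on October 5, 2021 (2×25 = 50 days in).
June 26, 2022 is 314 days after the start; 314 ÷ 25 = 12 remainder 14. Last occurrence in the window: #13 on June 12, 2022.
Occurrences #3 through #13: 11 in total.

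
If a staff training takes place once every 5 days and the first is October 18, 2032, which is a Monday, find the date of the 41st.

May 6, 2033

The 41st occurrence is 40 intervals after the first: 40 × 5 = 200 days after October 18, 2032.
October has 31 days — 13 days to the end of October leaves 187.
November has 30 days (157 left).
December has 31 days (126 left).
January has 31 days (95 left).
February has 28 days (67 left).
March has 31 days (36 left).
April has 30 days (6 left).
6 days into May → May 6, 2033.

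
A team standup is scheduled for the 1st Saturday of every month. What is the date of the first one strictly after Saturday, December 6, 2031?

December 2031 starts on a Monday, so its 1st Saturday is December 6, 2031 (5 days in).
That is not after December 6, 2031, so look at January 2032.
January 2032 starts on a Thursday, so its 1st Saturday is January 3, 2032 (2 days in).

January 3, 2032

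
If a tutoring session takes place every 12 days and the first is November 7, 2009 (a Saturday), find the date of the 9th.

February 11, 2010

The 9th occurrence is 8 intervals after the first: 8 × 12 = 96 days after November 7, 2009.
November has 30 days — 23 days to the end of November leaves 73.
December has 31 days (42 left).
January has 31 days (11 left).
11 days into February → February 11, 2010.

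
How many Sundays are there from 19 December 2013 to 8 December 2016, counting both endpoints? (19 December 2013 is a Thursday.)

19 December 2013 is a Thursday; the first Sunday on or after it is 22 December 2013 (3 days later).
From 22 December 2013 to 8 December 2016: 9 + 365 + 365 + 343 = 1082 days (rest of 2013, 2014, 2015, to 8 December 2016 in 2016).
1082 ÷ 7 = 154 full weeks with remainder 4, so 154 more Sundays after the first → 155.

155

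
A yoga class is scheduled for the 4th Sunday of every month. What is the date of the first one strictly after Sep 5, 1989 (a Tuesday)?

Sep 1989 starts on a Friday; its first Sunday is the 3rd, so the 4th Sunday is the 24th — Sep 24, 1989.
Sep 24, 1989 is after Sep 5, 1989, so that is the next one.

Sep 24, 1989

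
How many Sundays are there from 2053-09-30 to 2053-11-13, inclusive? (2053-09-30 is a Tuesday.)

6

2053-09-30 is a Tuesday; the first Sunday on or after it is 2053-10-05 (5 days later).
From 2053-10-05 to 2053-11-13: 26 + 13 = 39 days (rest of October, November).
39 ÷ 7 = 5 full weeks with remainder 4, so 5 more Sundays after the first → 6.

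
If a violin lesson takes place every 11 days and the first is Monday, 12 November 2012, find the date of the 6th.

The 6th occurrence is 5 intervals after the first: 5 × 11 = 55 days after 12 November 2012.
November has 30 days — 18 days to the end of November leaves 37.
December has 31 days (6 left).
6 days into January → 6 January 2013.

6 January 2013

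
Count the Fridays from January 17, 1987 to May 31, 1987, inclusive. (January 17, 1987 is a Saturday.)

January 17, 1987 is a Saturday; the first Friday on or after it is January 23, 1987 (6 days later).
From January 23, 1987 to May 31, 1987: 8 + 28 + 31 + 30 + 31 = 128 days (rest of January, February, March, April, May).
128 ÷ 7 = 18 full weeks with remainder 2, so 18 more Fridays after the first → 19.

19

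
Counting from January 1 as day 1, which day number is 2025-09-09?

Days in months before September: 31 + 28 + 31 + 30 + 31 + 30 + 31 + 31 = 243.
Plus 9 days into September → day 252.

252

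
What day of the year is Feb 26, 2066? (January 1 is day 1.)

Days in months before Feb: 31 = 31.
Plus 26 days into Feb → day 57.

57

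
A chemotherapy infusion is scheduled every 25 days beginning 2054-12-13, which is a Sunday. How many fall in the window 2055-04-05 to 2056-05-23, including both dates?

Occurrences land 25·i days after 2054-12-13 for i = 0, 1, 2, …
2055-04-05 is 113 days after the start; 113 ÷ 25 = 4 remainder 13; since the remainder is 13, round up to i = 5. First occurrence in the window: #6 on 2055-04-17 (5×25 = 125 days in).
2056-05-23 is 527 days after the start; 527 ÷ 25 = 21 remainder 2. Last occurrence in the window: #22 on 2056-05-21.
Occurrences #6 through #22: 17 in total.

17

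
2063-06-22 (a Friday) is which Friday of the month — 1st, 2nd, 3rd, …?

Day 22 falls in week ⌈22/7⌉ of the month.
Days 1–7 hold the 1st Friday, 8–14 the 2nd, 15–21 the 3rd, 22–28 the 4th, 29–31 the 5th.
22 is in the range for the 4th.

4th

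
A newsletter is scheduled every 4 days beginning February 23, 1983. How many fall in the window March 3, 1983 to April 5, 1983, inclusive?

9

Occurrences land 4·i days after February 23, 1983 for i = 0, 1, 2, …
March 3, 1983 is 8 days after the start; 8 ÷ 4 = 2 remainder 0. First occurrence in the window: #3 on March 3, 1983 (2×4 = 8 days in).
April 5, 1983 is 41 days after the start; 41 ÷ 4 = 10 remainder 1. Last occurrence in the window: #11 on April 4, 1983.
Occurrences #3 through #11: 9 in total.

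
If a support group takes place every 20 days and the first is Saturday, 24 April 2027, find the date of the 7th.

The 7th occurrence is 6 intervals after the first: 6 × 20 = 120 days after 24 April 2027.
April has 30 days — 6 days to the end of April leaves 114.
May has 31 days (83 left).
June has 30 days (53 left).
July has 31 days (22 left).
22 days into August → 22 August 2027.

22 August 2027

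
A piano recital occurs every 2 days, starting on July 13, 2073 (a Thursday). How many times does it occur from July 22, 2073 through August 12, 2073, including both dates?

Occurrences land 2·i days after July 13, 2073 for i = 0, 1, 2, …
July 22, 2073 is 9 days after the start; 9 ÷ 2 = 4 remainder 1; since the remainder is 1, round up to i = 5. First occurrence in the window: #6 on July 23, 2073 (5×2 = 10 days in).
August 12, 2073 is 30 days after the start; 30 ÷ 2 = 15 remainder 0. Last occurrence in the window: #16 on August 12, 2073.
Occurrences #6 through #16: 11 in total.

11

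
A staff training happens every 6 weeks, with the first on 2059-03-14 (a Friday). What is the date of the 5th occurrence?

The 5th occurrence is 4 intervals after the first: 4 × 42 = 168 days after 2059-03-14.
March has 31 days — 17 days to the end of March leaves 151.
April has 30 days (121 left).
May has 31 days (90 left).
June has 30 days (60 left).
July has 31 days (29 left).
29 days into August → 2059-08-29.

2059-08-29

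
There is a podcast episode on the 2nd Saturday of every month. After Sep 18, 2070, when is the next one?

Sep 2070 starts on a Monday; its first Saturday is the 6th, so the 2nd Saturday is the 13th — Sep 13, 2070.
That is not after Sep 18, 2070, so look at Oct 2070.
Oct 2070 starts on a Wednesday; its first Saturday is the 4th, so the 2nd Saturday is the 11th — Oct 11, 2070.

Oct 11, 2070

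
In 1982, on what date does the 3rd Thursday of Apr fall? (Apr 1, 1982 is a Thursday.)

Apr 1982 begins on a Thursday, so the first Thursday is Apr 1.
The 3rd Thursday is 2 weeks later: 1 + 14 = 15.

Apr 15, 1982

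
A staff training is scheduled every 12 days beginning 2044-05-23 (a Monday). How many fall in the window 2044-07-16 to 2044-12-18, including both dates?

Occurrences land 12·i days after 2044-05-23 for i = 0, 1, 2, …
2044-07-16 is 54 days after the start; 54 ÷ 12 = 4 remainder 6; since the remainder is 6, round up to i = 5. First occurrence in the window: #6 on 2044-07-22 (5×12 = 60 days in).
2044-12-18 is 209 days after the start; 209 ÷ 12 = 17 remainder 5. Last occurrence in the window: #18 on 2044-12-13.
Occurrences #6 through #18: 13 in total.

13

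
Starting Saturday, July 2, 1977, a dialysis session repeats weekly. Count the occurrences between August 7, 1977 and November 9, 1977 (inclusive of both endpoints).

Occurrences land 7·i days after July 2, 1977 for i = 0, 1, 2, …
August 7, 1977 is 36 days after the start; 36 ÷ 7 = 5 remainder 1; since the remainder is 1, round up to i = 6. First occurrence in the window: #7 on August 13, 1977 (6×7 = 42 days in).
November 9, 1977 is 130 days after the start; 130 ÷ 7 = 18 remainder 4. Last occurrence in the window: #19 on November 5, 1977.
Occurrences #7 through #19: 13 in total.

13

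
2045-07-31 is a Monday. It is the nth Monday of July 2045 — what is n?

5th

Day 31 falls in week ⌈31/7⌉ of the month.
Days 1–7 hold the 1st Monday, 8–14 the 2nd, 15–21 the 3rd, 22–28 the 4th, 29–31 the 5th.
31 is in the range for the 5th.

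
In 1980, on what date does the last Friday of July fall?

The first Friday of July 1980 is July 4.
July 1980 has 31 days. Adding weeks: 4, 11, 18, 25 — the last one ≤ 31 is the 25th.

July 25, 1980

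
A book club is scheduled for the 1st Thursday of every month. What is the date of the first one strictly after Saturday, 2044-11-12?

November 2044 starts on a Tuesday, so its 1st Thursday is 2044-11-03 (2 days in).
That is not after 2044-11-12, so look at December 2044.
December 2044 starts on a Thursday, so its 1st Thursday is 2044-12-01.

2044-12-01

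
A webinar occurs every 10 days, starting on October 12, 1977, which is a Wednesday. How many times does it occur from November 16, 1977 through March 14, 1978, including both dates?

12

Occurrences land 10·i days after October 12, 1977 for i = 0, 1, 2, …
November 16, 1977 is 35 days after the start; 35 ÷ 10 = 3 remainder 5; since the remainder is 5, round up to i = 4. First occurrence in the window: #5 on November 21, 1977 (4×10 = 40 days in).
March 14, 1978 is 153 days after the start; 153 ÷ 10 = 15 remainder 3. Last occurrence in the window: #16 on March 11, 1978.
Occurrences #5 through #16: 12 in total.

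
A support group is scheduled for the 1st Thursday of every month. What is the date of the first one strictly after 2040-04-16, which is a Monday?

2040-05-03

April 2040 starts on a Sunday, so its 1st Thursday is 2040-04-05 (4 days in).
That is not after 2040-04-16, so look at May 2040.
May 2040 starts on a Tuesday, so its 1st Thursday is 2040-05-03 (2 days in).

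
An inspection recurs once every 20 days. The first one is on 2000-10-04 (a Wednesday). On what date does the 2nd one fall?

2000-10-24

The 2nd occurrence is 1 interval after the first: 1 × 20 = 20 days after 2000-10-04.
20 days later is 2000-10-24.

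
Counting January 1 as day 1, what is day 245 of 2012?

Jan has 31 days (245 − 31 = 214 remain).
Feb has 29 days (214 − 29 = 185 remain).
Mar has 31 days (185 − 31 = 154 remain).
Apr has 30 days (154 − 30 = 124 remain).
May has 31 days (124 − 31 = 93 remain).
Jun has 30 days (93 − 30 = 63 remain).
Jul has 31 days (63 − 31 = 32 remain).
Aug has 31 days (32 − 31 = 1 remain).
1 into Sep → Sep 1.

Sep 1, 2012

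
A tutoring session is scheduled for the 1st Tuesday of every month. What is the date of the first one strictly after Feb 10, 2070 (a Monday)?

Mar 4, 2070

Feb 2070 starts on a Saturday, so its 1st Tuesday is Feb 4, 2070 (3 days in).
That is not after Feb 10, 2070, so look at Mar 2070.
Mar 2070 starts on a Saturday, so its 1st Tuesday is Mar 4, 2070 (3 days in).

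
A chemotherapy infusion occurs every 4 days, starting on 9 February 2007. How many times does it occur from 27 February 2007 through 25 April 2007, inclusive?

14

Occurrences land 4·i days after 9 February 2007 for i = 0, 1, 2, …
27 February 2007 is 18 days after the start; 18 ÷ 4 = 4 remainder 2; since the remainder is 2, round up to i = 5. First occurrence in the window: #6 on 1 March 2007 (5×4 = 20 days in).
25 April 2007 is 75 days after the start; 75 ÷ 4 = 18 remainder 3. Last occurrence in the window: #19 on 22 April 2007.
Occurrences #6 through #19: 14 in total.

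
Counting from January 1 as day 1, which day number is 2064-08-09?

Days in months before August: 31 + 29 + 31 + 30 + 31 + 30 + 31 = 213.
Plus 9 days into August → day 222.

222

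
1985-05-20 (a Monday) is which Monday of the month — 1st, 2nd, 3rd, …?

3rd

Day 20 falls in week ⌈20/7⌉ of the month.
Days 1–7 hold the 1st Monday, 8–14 the 2nd, 15–21 the 3rd, 22–28 the 4th, 29–31 the 5th.
20 is in the range for the 3rd.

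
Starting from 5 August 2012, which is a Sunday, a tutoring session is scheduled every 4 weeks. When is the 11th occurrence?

12 May 2013

The 11th occurrence is 10 intervals after the first: 10 × 28 = 280 days after 5 August 2012.
August has 31 days — 26 days to the end of August leaves 254.
September has 30 days (224 left).
October has 31 days (193 left).
November has 30 days (163 left).
December has 31 days (132 left).
January has 31 days (101 left).
February has 28 days (73 left).
March has 31 days (42 left).
April has 30 days (12 left).
12 days into May → 12 May 2013.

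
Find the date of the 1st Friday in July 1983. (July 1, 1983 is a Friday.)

1 July 1983

July 1983 begins on a Friday, so the first Friday is July 1.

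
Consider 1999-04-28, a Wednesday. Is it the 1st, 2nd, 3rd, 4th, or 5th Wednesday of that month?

4th

Day 28 falls in week ⌈28/7⌉ of the month.
Days 1–7 hold the 1st Wednesday, 8–14 the 2nd, 15–21 the 3rd, 22–28 the 4th, 29–31 the 5th.
28 is in the range for the 4th.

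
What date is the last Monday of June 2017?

2017-06-26

The first Monday of June 2017 is June 5.
June 2017 has 30 days. Adding weeks: 5, 12, 19, 26 — the last one ≤ 30 is the 26th.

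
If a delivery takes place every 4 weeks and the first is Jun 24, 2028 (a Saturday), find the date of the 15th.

Jul 21, 2029

The 15th occurrence is 14 intervals after the first: 14 × 28 = 392 days after Jun 24, 2028.
Jun has 30 days — 6 days to the end of Jun leaves 386.
Jul has 31 days (355 left).
Aug has 31 days (324 left).
Sep has 30 days (294 left).
Oct has 31 days (263 left).
Nov has 30 days (233 left).
Dec has 31 days (202 left).
Jan has 31 days (171 left).
Feb has 28 days (143 left).
Mar has 31 days (112 left).
Apr has 30 days (82 left).
May has 31 days (51 left).
Jun has 30 days (21 left).
21 days into Jul → Jul 21, 2029.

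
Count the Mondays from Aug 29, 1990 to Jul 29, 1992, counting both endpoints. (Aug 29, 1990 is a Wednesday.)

Aug 29, 1990 is a Wednesday; the first Monday on or after it is Sep 3, 1990 (5 days later).
From Sep 3, 1990 to Jul 29, 1992: 119 + 365 + 211 = 695 days (rest of 1990, 1991, to Jul 29, 1992 in 1992).
695 ÷ 7 = 99 full weeks with remainder 2, so 99 more Mondays after the first → 100.

100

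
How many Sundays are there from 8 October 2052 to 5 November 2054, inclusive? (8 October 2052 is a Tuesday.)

108

8 October 2052 is a Tuesday; the first Sunday on or after it is 13 October 2052 (5 days later).
From 13 October 2052 to 5 November 2054: 79 + 365 + 309 = 753 days (rest of 2052, 2053, to 5 November 2054 in 2054).
753 ÷ 7 = 107 full weeks with remainder 4, so 107 more Sundays after the first → 108.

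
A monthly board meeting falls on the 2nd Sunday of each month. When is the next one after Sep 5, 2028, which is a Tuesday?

Sep 10, 2028

Sep 2028 starts on a Friday; its first Sunday is the 3rd, so the 2nd Sunday is the 10th — Sep 10, 2028.
Sep 10, 2028 is after Sep 5, 2028, so that is the next one.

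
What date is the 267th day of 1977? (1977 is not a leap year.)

Sep 24, 1977

Jan has 31 days (267 − 31 = 236 remain).
Feb has 28 days (236 − 28 = 208 remain).
Mar has 31 days (208 − 31 = 177 remain).
Apr has 30 days (177 − 30 = 147 remain).
May has 31 days (147 − 31 = 116 remain).
Jun has 30 days (116 − 30 = 86 remain).
Jul has 31 days (86 − 31 = 55 remain).
Aug has 31 days (55 − 31 = 24 remain).
24 into Sep → Sep 24.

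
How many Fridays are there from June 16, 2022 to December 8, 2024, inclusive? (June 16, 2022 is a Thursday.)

130

June 16, 2022 is a Thursday; the first Friday on or after it is June 17, 2022 (1 day later).
From June 17, 2022 to December 8, 2024: 197 + 365 + 343 = 905 days (rest of 2022, 2023, to December 8, 2024 in 2024).
905 ÷ 7 = 129 full weeks with remainder 2, so 129 more Fridays after the first → 130.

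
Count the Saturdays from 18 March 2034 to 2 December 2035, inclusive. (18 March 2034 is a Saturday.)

90

18 March 2034 is a Saturday; the first Saturday on or after it is 18 March 2034.
From 18 March 2034 to 2 December 2035: 288 + 336 = 624 days (rest of 2034, to 2 December 2035 in 2035).
624 ÷ 7 = 89 full weeks with remainder 1, so 89 more Saturdays after the first → 90.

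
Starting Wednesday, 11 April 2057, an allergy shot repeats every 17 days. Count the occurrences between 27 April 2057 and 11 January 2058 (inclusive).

Occurrences land 17·i days after 11 April 2057 for i = 0, 1, 2, …
27 April 2057 is 16 days after the start; 16 ÷ 17 = 0 remainder 16; since the remainder is 16, round up to i = 1. First occurrence in the window: #2 on 28 April 2057 (1×17 = 17 days in).
11 January 2058 is 275 days after the start; 275 ÷ 17 = 16 remainder 3. Last occurrence in the window: #17 on 8 January 2058.
Occurrences #2 through #17: 16 in total.

16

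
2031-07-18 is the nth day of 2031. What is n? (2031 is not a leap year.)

Days in months before July: 31 + 28 + 31 + 30 + 31 + 30 = 181.
Plus 18 days into July → day 199.

199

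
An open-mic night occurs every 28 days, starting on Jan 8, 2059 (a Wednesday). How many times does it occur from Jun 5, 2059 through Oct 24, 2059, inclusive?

5

Occurrences land 28·i days after Jan 8, 2059 for i = 0, 1, 2, …
Jun 5, 2059 is 148 days after the start; 148 ÷ 28 = 5 remainder 8; since the remainder is 8, round up to i = 6. First occurrence in the window: #7 on Jun 25, 2059 (6×28 = 168 days in).
Oct 24, 2059 is 289 days after the start; 289 ÷ 28 = 10 remainder 9. Last occurrence in the window: #11 on Oct 15, 2059.
Occurrences #7 through #11: 5 in total.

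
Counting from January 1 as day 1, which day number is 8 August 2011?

Days in months before August: 31 + 28 + 31 + 30 + 31 + 30 + 31 = 212.
Plus 8 days into August → day 220.

220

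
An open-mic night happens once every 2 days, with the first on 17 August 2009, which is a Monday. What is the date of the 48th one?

The 48th occurrence is 47 intervals after the first: 47 × 2 = 94 days after 17 August 2009.
August has 31 days — 14 days to the end of August leaves 80.
September has 30 days (50 left).
October has 31 days (19 left).
19 days into November → 19 November 2009.

19 November 2009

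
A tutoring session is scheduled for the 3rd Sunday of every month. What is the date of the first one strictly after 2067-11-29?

November 2067 starts on a Tuesday; its first Sunday is the 6th, so the 3rd Sunday is the 20th — 2067-11-20.
That is not after 2067-11-29, so look at December 2067.
December 2067 starts on a Thursday; its first Sunday is the 4th, so the 3rd Sunday is the 18th — 2067-12-18.

2067-12-18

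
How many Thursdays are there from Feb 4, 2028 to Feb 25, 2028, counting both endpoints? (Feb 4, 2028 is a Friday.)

Feb 4, 2028 is a Friday; the first Thursday on or after it is Feb 10, 2028 (6 days later).
From Feb 10, 2028 to Feb 25, 2028 is 25 − 10 = 15 days.
15 ÷ 7 = 2 full weeks with remainder 1, so 2 more Thursdays after the first → 3.

3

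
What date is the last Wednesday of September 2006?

2006-09-27

September 2006 begins on a Friday, so the first Wednesday is September 6 (5 days later).
September 2006 has 30 days. Adding weeks: 6, 13, 20, 27 — the last one ≤ 30 is the 27th.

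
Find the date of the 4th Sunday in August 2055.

August 2055 begins on a Sunday, so the first Sunday is August 1.
The 4th Sunday is 3 weeks later: 1 + 21 = 22.

22 August 2055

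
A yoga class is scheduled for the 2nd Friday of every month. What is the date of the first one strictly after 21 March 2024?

March 2024 starts on a Friday; its first Friday is the 1st, so the 2nd Friday is the 8th — 8 March 2024.
That is not after 21 March 2024, so look at April 2024.
April 2024 starts on a Monday; its first Friday is the 5th, so the 2nd Friday is the 12th — 12 April 2024.

12 April 2024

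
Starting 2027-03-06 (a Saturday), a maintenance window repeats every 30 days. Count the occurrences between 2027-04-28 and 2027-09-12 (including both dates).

Occurrences land 30·i days after 2027-03-06 for i = 0, 1, 2, …
2027-04-28 is 53 days after the start; 53 ÷ 30 = 1 remainder 23; since the remainder is 23, round up to i = 2. First occurrence in the window: #3 on 2027-05-05 (2×30 = 60 days in).
2027-09-12 is 190 days after the start; 190 ÷ 30 = 6 remainder 10. Last occurrence in the window: #7 on 2027-09-02.
Occurrences #3 through #7: 5 in total.

5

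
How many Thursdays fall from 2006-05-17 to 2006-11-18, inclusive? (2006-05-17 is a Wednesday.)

27

2006-05-17 is a Wednesday; the first Thursday on or after it is 2006-05-18 (1 day later).
From 2006-05-18 to 2006-11-18: 13 + 30 + 31 + 31 + 30 + 31 + 18 = 184 days (rest of May, June, July, August, September, October, November).
184 ÷ 7 = 26 full weeks with remainder 2, so 26 more Thursdays after the first → 27.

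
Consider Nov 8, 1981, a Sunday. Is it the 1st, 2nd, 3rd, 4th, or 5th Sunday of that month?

2nd

Day 8 falls in week ⌈8/7⌉ of the month.
Days 1–7 hold the 1st Sunday, 8–14 the 2nd, 15–21 the 3rd, 22–28 the 4th, 29–31 the 5th.
8 is in the range for the 2nd.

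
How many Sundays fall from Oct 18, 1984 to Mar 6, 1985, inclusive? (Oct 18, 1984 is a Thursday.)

Oct 18, 1984 is a Thursday; the first Sunday on or after it is Oct 21, 1984 (3 days later).
From Oct 21, 1984 to Mar 6, 1985: 10 + 30 + 31 + 31 + 28 + 6 = 136 days (rest of Oct, Nov, Dec, Jan, Feb, Mar).
136 ÷ 7 = 19 full weeks with remainder 3, so 19 more Sundays after the first → 20.

20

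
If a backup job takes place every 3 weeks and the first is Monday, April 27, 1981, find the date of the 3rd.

The 3rd occurrence is 2 intervals after the first: 2 × 21 = 42 days after April 27, 1981.
April has 30 days — 3 days to the end of April leaves 39.
May has 31 days (8 left).
8 days into June → June 8, 1981.

June 8, 1981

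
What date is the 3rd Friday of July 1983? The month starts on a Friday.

1983-07-15

July 1983 begins on a Friday, so the first Friday is July 1.
The 3rd Friday is 2 weeks later: 1 + 14 = 15.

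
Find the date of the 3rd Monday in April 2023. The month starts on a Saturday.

17 April 2023

April 2023 begins on a Saturday, so the first Monday is April 3 (2 days later).
The 3rd Monday is 2 weeks later: 3 + 14 = 17.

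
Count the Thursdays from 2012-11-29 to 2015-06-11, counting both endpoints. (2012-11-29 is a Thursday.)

133

2012-11-29 is a Thursday; the first Thursday on or after it is 2012-11-29.
From 2012-11-29 to 2015-06-11: 32 + 365 + 365 + 162 = 924 days (rest of 2012, 2013, 2014, to 2015-06-11 in 2015).
924 ÷ 7 = 132 full weeks with remainder 0, so 132 more Thursdays after the first → 133.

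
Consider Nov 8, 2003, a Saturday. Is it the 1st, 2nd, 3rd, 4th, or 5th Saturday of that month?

Day 8 falls in week ⌈8/7⌉ of the month.
Days 1–7 hold the 1st Saturday, 8–14 the 2nd, 15–21 the 3rd, 22–28 the 4th, 29–31 the 5th.
8 is in the range for the 2nd.

2nd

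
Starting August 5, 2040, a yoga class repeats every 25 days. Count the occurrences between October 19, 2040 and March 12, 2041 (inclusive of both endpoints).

Occurrences land 25·i days after August 5, 2040 for i = 0, 1, 2, …
October 19, 2040 is 75 days after the start; 75 ÷ 25 = 3 remainder 0. First occurrence in the window: #4 on October 19, 2040 (3×25 = 75 days in).
March 12, 2041 is 219 days after the start; 219 ÷ 25 = 8 remainder 19. Last occurrence in the window: #9 on February 21, 2041.
Occurrences #4 through #9: 6 in total.

6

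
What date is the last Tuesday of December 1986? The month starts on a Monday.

December 1986 begins on a Monday, so the first Tuesday is December 2 (1 day later).
December 1986 has 31 days. Adding weeks: 2, 9, 16, 23, 30 — the last one ≤ 31 is the 30th.

30 December 1986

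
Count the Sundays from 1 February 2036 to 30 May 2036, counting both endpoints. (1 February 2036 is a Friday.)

1 February 2036 is a Friday; the first Sunday on or after it is 3 February 2036 (2 days later).
From 3 February 2036 to 30 May 2036: 26 + 31 + 30 + 30 = 117 days (rest of February, March, April, May).
117 ÷ 7 = 16 full weeks with remainder 5, so 16 more Sundays after the first → 17.

17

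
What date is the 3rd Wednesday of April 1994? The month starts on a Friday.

April 1994 begins on a Friday, so the first Wednesday is April 6 (5 days later).
The 3rd Wednesday is 2 weeks later: 6 + 14 = 20.

April 20, 1994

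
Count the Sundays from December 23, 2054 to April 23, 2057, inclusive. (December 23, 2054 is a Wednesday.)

December 23, 2054 is a Wednesday; the first Sunday on or after it is December 27, 2054 (4 days later).
From December 27, 2054 to April 23, 2057: 4 + 365 + 366 + 113 = 848 days (rest of 2054, 2055, 2056, to April 23, 2057 in 2057).
848 ÷ 7 = 121 full weeks with remainder 1, so 121 more Sundays after the first → 122.

122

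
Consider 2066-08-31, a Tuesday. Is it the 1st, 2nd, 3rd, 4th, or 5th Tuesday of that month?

Day 31 falls in week ⌈31/7⌉ of the month.
Days 1–7 hold the 1st Tuesday, 8–14 the 2nd, 15–21 the 3rd, 22–28 the 4th, 29–31 the 5th.
31 is in the range for the 5th.

5th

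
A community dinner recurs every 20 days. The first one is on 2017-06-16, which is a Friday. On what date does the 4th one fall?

2017-08-15

The 4th occurrence is 3 intervals after the first: 3 × 20 = 60 days after 2017-06-16.
June has 30 days — 14 days to the end of June leaves 46.
July has 31 days (15 left).
15 days into August → 2017-08-15.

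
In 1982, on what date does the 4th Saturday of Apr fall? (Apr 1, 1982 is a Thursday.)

Apr 24, 1982

Apr 1982 begins on a Thursday, so the first Saturday is Apr 3 (2 days later).
The 4th Saturday is 3 weeks later: 3 + 21 = 24.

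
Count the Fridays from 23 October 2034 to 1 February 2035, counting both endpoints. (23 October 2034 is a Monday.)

23 October 2034 is a Monday; the first Friday on or after it is 27 October 2034 (4 days later).
From 27 October 2034 to 1 February 2035: 4 + 30 + 31 + 31 + 1 = 97 days (rest of October, November, December, January, February).
97 ÷ 7 = 13 full weeks with remainder 6, so 13 more Fridays after the first → 14.

14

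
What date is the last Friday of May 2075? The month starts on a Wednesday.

May 31, 2075

May 2075 begins on a Wednesday, so the first Friday is May 3 (2 days later).
May 2075 has 31 days. Adding weeks: 3, 10, 17, 24, 31 — the last one ≤ 31 is the 31st.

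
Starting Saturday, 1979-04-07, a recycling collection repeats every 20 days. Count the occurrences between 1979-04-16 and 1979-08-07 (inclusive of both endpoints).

Occurrences land 20·i days after 1979-04-07 for i = 0, 1, 2, …
1979-04-16 is 9 days after the start; 9 ÷ 20 = 0 remainder 9; since the remainder is 9, round up to i = 1. First occurrence in the window: #2 on 1979-04-27 (1×20 = 20 days in).
1979-08-07 is 122 days after the start; 122 ÷ 20 = 6 remainder 2. Last occurrence in the window: #7 on 1979-08-05.
Occurrences #2 through #7: 6 in total.

6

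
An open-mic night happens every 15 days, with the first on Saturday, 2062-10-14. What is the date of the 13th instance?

2063-04-12

The 13th occurrence is 12 intervals after the first: 12 × 15 = 180 days after 2062-10-14.
October has 31 days — 17 days to the end of October leaves 163.
November has 30 days (133 left).
December has 31 days (102 left).
January has 31 days (71 left).
February has 28 days (43 left).
March has 31 days (12 left).
12 days into April → 2063-04-12.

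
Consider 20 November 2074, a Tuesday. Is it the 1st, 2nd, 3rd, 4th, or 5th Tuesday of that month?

Day 20 falls in week ⌈20/7⌉ of the month.
Days 1–7 hold the 1st Tuesday, 8–14 the 2nd, 15–21 the 3rd, 22–28 the 4th, 29–31 the 5th.
20 is in the range for the 3rd.

3rd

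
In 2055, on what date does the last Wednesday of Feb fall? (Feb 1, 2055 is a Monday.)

Feb 24, 2055

Feb 2055 begins on a Monday, so the first Wednesday is Feb 3 (2 days later).
Feb 2055 has 28 days. Adding weeks: 3, 10, 17, 24 — the last one ≤ 28 is the 24th.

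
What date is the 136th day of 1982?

1982-05-16

January has 31 days (136 − 31 = 105 remain).
February has 28 days (105 − 28 = 77 remain).
March has 31 days (77 − 31 = 46 remain).
April has 30 days (46 − 30 = 16 remain).
16 into May → May 16.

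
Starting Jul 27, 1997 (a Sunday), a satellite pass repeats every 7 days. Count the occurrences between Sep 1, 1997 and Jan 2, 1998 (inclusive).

Occurrences land 7·i days after Jul 27, 1997 for i = 0, 1, 2, …
Sep 1, 1997 is 36 days after the start; 36 ÷ 7 = 5 remainder 1; since the remainder is 1, round up to i = 6. First occurrence in the window: #7 on Sep 7, 1997 (6×7 = 42 days in).
Jan 2, 1998 is 159 days after the start; 159 ÷ 7 = 22 remainder 5. Last occurrence in the window: #23 on Dec 28, 1997.
Occurrences #7 through #23: 17 in total.

17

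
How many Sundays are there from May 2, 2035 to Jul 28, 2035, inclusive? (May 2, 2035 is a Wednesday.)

12

May 2, 2035 is a Wednesday; the first Sunday on or after it is May 6, 2035 (4 days later).
From May 6, 2035 to Jul 28, 2035: 25 + 30 + 28 = 83 days (rest of May, Jun, Jul).
83 ÷ 7 = 11 full weeks with remainder 6, so 11 more Sundays after the first → 12.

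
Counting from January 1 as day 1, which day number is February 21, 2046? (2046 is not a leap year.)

Days in months before February: 31 = 31.
Plus 21 days into February → day 52.

52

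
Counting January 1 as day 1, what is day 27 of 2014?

January 27, 2014

27 into January → January 27.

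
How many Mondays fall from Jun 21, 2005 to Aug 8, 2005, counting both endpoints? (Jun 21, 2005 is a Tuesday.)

7

Jun 21, 2005 is a Tuesday; the first Monday on or after it is Jun 27, 2005 (6 days later).
From Jun 27, 2005 to Aug 8, 2005: 3 + 31 + 8 = 42 days (rest of Jun, Jul, Aug).
42 ÷ 7 = 6 full weeks with remainder 0, so 6 more Mondays after the first → 7.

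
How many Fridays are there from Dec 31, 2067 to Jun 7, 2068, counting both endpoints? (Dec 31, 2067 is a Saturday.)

Dec 31, 2067 is a Saturday; the first Friday on or after it is Jan 6, 2068 (6 days later).
From Jan 6, 2068 to Jun 7, 2068: 25 + 29 + 31 + 30 + 31 + 7 = 153 days (rest of Jan, Feb, Mar, Apr, May, Jun).
153 ÷ 7 = 21 full weeks with remainder 6, so 21 more Fridays after the first → 22.

22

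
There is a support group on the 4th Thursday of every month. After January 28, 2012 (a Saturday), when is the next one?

February 23, 2012

January 2012 starts on a Sunday; its first Thursday is the 5th, so the 4th Thursday is the 26th — January 26, 2012.
That is not after January 28, 2012, so look at February 2012.
February 2012 starts on a Wednesday; its first Thursday is the 2nd, so the 4th Thursday is the 23rd — February 23, 2012.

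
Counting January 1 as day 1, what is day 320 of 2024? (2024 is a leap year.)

January has 31 days (320 − 31 = 289 remain).
February has 29 days (289 − 29 = 260 remain).
March has 31 days (260 − 31 = 229 remain).
April has 30 days (229 − 30 = 199 remain).
May has 31 days (199 − 31 = 168 remain).
June has 30 days (168 − 30 = 138 remain).
July has 31 days (138 − 31 = 107 remain).
August has 31 days (107 − 31 = 76 remain).
September has 30 days (76 − 30 = 46 remain).
October has 31 days (46 − 31 = 15 remain).
15 into November → November 15.

November 15, 2024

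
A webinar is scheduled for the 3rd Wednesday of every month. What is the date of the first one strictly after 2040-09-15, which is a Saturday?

September 2040 starts on a Saturday; its first Wednesday is the 5th, so the 3rd Wednesday is the 19th — 2040-09-19.
2040-09-19 is after 2040-09-15, so that is the next one.

2040-09-19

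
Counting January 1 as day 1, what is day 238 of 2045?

January has 31 days (238 − 31 = 207 remain).
February has 28 days (207 − 28 = 179 remain).
March has 31 days (179 − 31 = 148 remain).
April has 30 days (148 − 30 = 118 remain).
May has 31 days (118 − 31 = 87 remain).
June has 30 days (87 − 30 = 57 remain).
July has 31 days (57 − 31 = 26 remain).
26 into August → August 26.

26 August 2045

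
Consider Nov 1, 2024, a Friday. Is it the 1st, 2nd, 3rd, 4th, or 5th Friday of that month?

1st

Day 1 falls in week ⌈1/7⌉ of the month.
Days 1–7 hold the 1st Friday, 8–14 the 2nd, 15–21 the 3rd, 22–28 the 4th, 29–31 the 5th.
1 is in the range for the 1st.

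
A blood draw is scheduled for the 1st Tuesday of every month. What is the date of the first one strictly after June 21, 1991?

June 1991 starts on a Saturday, so its 1st Tuesday is June 4, 1991 (3 days in).
That is not after June 21, 1991, so look at July 1991.
July 1991 starts on a Monday, so its 1st Tuesday is July 2, 1991 (1 day in).

July 2, 1991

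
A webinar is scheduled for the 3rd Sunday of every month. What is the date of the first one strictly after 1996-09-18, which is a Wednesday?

1996-10-20

September 1996 starts on a Sunday; its first Sunday is the 1st, so the 3rd Sunday is the 15th — 1996-09-15.
That is not after 1996-09-18, so look at October 1996.
October 1996 starts on a Tuesday; its first Sunday is the 6th, so the 3rd Sunday is the 20th — 1996-10-20.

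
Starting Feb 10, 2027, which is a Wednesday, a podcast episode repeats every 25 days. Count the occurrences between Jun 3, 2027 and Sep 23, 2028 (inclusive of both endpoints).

19

Occurrences land 25·i days after Feb 10, 2027 for i = 0, 1, 2, …
Jun 3, 2027 is 113 days after the start; 113 ÷ 25 = 4 remainder 13; since the remainder is 13, round up to i = 5. First occurrence in the window: #6 on Jun 15, 2027 (5×25 = 125 days in).
Sep 23, 2028 is 591 days after the start; 591 ÷ 25 = 23 remainder 16. Last occurrence in the window: #24 on Sep 7, 2028.
Occurrences #6 through #24: 19 in total.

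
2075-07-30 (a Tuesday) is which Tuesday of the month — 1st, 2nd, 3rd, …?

5th

Day 30 falls in week ⌈30/7⌉ of the month.
Days 1–7 hold the 1st Tuesday, 8–14 the 2nd, 15–21 the 3rd, 22–28 the 4th, 29–31 the 5th.
30 is in the range for the 5th.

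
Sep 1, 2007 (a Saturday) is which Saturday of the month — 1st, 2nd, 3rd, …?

1st

Day 1 falls in week ⌈1/7⌉ of the month.
Days 1–7 hold the 1st Saturday, 8–14 the 2nd, 15–21 the 3rd, 22–28 the 4th, 29–31 the 5th.
1 is in the range for the 1st.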